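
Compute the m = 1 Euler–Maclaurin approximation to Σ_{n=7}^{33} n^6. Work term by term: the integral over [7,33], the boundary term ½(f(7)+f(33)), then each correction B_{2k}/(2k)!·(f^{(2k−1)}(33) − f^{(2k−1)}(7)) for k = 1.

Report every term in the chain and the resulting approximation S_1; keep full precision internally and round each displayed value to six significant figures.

Integral: ∫_7^33 x^6 dx = 6.08823e+09.
Endpoint term: (f(7) + f(33))/2 = (117649 + 1.29147e+09)/2 = 6.45793e+08.
Running total after boundary: 6.73402e+09.
k=1: B_{2}/(2)! × [f^{(1)}(33) − f^{(1)}(7)] = 1/12 × (2.34812e+08 − 100842) = 1.95593e+07.

S_1 ≈ 6.75358e+09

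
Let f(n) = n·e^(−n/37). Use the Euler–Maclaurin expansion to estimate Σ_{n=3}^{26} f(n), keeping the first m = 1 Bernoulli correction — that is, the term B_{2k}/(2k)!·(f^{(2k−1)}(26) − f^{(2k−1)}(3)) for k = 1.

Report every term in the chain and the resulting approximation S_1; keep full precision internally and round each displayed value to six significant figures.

Integral: ∫_3^26 x·e^(−x/37) dx = 210.320.
Boundary: ½(f(3) + f(26)) = ½(2.76636 + 12.8764) = 7.82136.
Integral + boundary = 218.141.
k=1: B_{2}/(2)! × [f^{(1)}(26) − f^{(1)}(3)] = 1/12 × (0.147235 − 0.847353) = -0.0583431.

S_1 ≈ 218.083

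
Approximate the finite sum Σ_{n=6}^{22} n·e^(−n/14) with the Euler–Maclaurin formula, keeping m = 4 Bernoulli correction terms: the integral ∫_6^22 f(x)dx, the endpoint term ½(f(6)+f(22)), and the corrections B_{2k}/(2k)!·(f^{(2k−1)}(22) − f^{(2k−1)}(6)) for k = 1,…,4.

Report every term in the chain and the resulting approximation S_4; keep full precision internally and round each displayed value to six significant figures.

The integral term ∫_6^22 x·e^(−x/14) dx = 77.6978.
Endpoint term: (f(6) + f(22))/2 = (3.90863 + 4.57046)/2 = 4.23955.
Integral + boundary = 81.9374.
k=1: B_{2}/(2)! × [f^{(1)}(22) − f^{(1)}(6)] = 1/12 × (-0.118713 − 0.372251) = -0.0409137.
After k=1: 81.8965.
k=2: B_{4}/(4)! × [f^{(3)}(22) − f^{(3)}(6)] = −1/720 × (0.00151420 − 0.00854658) = 9.76719e-06.
After k=2: 81.8965.
k=3: B_{6}/(6)! × [f^{(5)}(22) − f^{(5)}(6)] = 1/30240 × (1.85412e-05 − 7.75200e-05) = -1.95036e-09.
After k=3: 81.8965.
k=4: B_{8}/(8)! × [f^{(7)}(22) − f^{(7)}(6)] = −1/1209600 × (1.49780e-07 − 5.68546e-07) = 3.46202e-13.

S_4 ≈ 81.8965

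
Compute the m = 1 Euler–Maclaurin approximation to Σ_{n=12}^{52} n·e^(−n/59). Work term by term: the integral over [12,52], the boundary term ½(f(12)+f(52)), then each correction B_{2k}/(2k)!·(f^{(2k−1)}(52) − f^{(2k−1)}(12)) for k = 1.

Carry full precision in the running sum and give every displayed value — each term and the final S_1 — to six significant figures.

S_1 ≈ 720.940

∫_12^52 x·e^(−x/59) dx evaluates to 705.324.
½[f(12) + f(52)] = ½[9.79152 + 21.5395] = 15.6655.
Running total after boundary: 720.990.
Correction k=1: B_{2}/2! · (f^{(1)}(52) − f^{(1)}(12)) = 1/12 · (0.0491448 − 0.650002) = -0.0500714.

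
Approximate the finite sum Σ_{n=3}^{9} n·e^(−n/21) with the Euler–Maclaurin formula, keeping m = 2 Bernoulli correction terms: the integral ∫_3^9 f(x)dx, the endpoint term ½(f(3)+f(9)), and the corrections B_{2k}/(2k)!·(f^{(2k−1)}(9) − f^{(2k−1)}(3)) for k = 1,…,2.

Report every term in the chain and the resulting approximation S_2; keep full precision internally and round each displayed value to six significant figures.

S_2 ≈ 30.7008

The integral term ∫_3^9 x·e^(−x/21) dx = 26.4999.
Endpoint term: (f(3) + f(9))/2 = (2.60063 + 5.86295)/2 = 4.23179.
So far: 30.7316.
Correction k=1: B_{2}/2! · (f^{(1)}(9) − f^{(1)}(3)) = 1/12 · (0.372251 − 0.743038) = -0.0308989.
Partial sum through k=1: 30.7007.
Correction k=2: B_{4}/4! · (f^{(3)}(9) − f^{(3)}(3)) = −1/720 · (0.00379848 − 0.00561631) = 2.52477e-06.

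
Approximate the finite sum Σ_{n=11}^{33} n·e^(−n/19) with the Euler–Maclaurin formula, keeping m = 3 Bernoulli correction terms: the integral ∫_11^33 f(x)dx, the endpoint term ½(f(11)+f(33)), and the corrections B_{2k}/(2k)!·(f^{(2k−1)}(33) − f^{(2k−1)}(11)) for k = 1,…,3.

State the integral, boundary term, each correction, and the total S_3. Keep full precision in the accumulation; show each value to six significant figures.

S_3 ≈ 151.473

The integral term ∫_11^33 x·e^(−x/19) dx = 145.516.
Endpoint term: (f(11) + f(33))/2 = (6.16537 + 5.81049)/2 = 5.98793.
Running total after boundary: 151.503.
k=1: B_{2}/(2)! × [f^{(1)}(33) − f^{(1)}(11)] = 1/12 × (-0.129740 − 0.235995) = -0.0304779.
After k=1: 151.473.
k=2: B_{4}/(4)! × [f^{(3)}(33) − f^{(3)}(11)] = −1/720 × (0.000616098 − 0.00375892) = 4.36503e-06.
After k=2: 151.473.
k=3: B_{6}/(6)! × [f^{(5)}(33) − f^{(5)}(11)] = 1/30240 × (4.40882e-06 − 1.90142e-05) = -4.82981e-10.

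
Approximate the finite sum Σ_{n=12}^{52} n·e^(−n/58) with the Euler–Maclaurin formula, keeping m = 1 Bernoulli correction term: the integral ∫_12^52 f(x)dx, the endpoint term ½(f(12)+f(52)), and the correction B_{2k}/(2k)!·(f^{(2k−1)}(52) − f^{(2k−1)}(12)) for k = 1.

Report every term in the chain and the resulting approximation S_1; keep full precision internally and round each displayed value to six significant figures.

S_1 ≈ 713.763

Integral: ∫_12^52 x·e^(−x/58) dx = 698.327.
Endpoint term: (f(12) + f(52))/2 = (9.75725 + 21.2147)/2 = 15.4859.
Integral + boundary = 713.813.
k=1: B_{2}/(2)! × [f^{(1)}(52) − f^{(1)}(12)] = 1/12 × (0.0422042 − 0.644875) = -0.0502226.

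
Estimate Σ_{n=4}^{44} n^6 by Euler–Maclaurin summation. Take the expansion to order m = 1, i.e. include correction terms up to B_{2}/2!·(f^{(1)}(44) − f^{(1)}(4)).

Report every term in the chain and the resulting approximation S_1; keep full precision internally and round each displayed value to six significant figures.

∫_4^44 x^6 dx evaluates to 4.56111e+10.
Boundary: ½(f(4) + f(44)) = ½(4096.00 + 7.25631e+09) = 3.62816e+09.
Integral + boundary = 4.92393e+10.
Order-1 term: 1/12 · (9.89497e+08 − 6144.00) = 8.24576e+07.

S_1 ≈ 4.93217e+10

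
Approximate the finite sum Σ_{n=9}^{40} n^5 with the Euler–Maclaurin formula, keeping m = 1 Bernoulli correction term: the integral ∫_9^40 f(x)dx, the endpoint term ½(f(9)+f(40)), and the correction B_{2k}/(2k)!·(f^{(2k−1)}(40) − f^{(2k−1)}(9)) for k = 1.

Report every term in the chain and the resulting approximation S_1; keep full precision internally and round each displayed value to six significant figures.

S_1 ≈ 7.34872e+08

Integral: ∫_9^40 x^5 dx = 6.82578e+08.
Endpoint term: (f(9) + f(40))/2 = (59049.0 + 1.02400e+08)/2 = 5.12295e+07.
Integral + boundary = 7.33808e+08.
Order-1 term: 1/12 · (1.28000e+07 − 32805.0) = 1.06393e+06.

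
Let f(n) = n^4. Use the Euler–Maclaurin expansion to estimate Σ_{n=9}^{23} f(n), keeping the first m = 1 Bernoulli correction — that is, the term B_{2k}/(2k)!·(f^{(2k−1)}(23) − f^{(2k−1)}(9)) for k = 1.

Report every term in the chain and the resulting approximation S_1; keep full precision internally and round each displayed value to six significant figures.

The integral term ∫_9^23 x^4 dx = 1.27546e+06.
½[f(9) + f(23)] = ½[6561.00 + 279841] = 143201.
Running total after boundary: 1.41866e+06.
k=1: B_{2}/(2)! × [f^{(1)}(23) − f^{(1)}(9)] = 1/12 × (48668.0 − 2916.00) = 3812.67.

S_1 ≈ 1.42247e+06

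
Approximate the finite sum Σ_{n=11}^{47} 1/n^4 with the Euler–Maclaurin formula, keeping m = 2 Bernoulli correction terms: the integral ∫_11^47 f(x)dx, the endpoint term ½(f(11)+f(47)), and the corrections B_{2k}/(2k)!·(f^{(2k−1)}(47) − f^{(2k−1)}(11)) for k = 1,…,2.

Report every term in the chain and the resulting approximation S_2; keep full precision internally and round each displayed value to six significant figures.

Integral: ∫_11^47 1/x^4 dx = 0.000247228.
Boundary: ½(f(11) + f(47)) = ½(6.83013e-05 + 2.04931e-07) = 3.42531e-05.
Running total after boundary: 0.000281481.
Correction k=1: B_{2}/2! · (f^{(1)}(47) − f^{(1)}(11)) = 1/12 · (-1.74410e-08 − (-2.48369e-05)) = 2.06828e-06.
Partial sum through k=1: 0.000283549.
Correction k=2: B_{4}/4! · (f^{(3)}(47) − f^{(3)}(11)) = −1/720 · (-2.36862e-10 − (-6.15790e-06)) = -8.55231e-09.

S_2 ≈ 0.000283541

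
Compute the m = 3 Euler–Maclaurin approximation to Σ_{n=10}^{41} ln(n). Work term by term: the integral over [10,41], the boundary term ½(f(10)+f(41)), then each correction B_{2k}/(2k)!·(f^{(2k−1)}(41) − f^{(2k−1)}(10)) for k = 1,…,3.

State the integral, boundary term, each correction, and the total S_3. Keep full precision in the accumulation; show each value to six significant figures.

S_3 ≈ 101.232

The integral term ∫_10^41 ln(x) dx = 98.2306.
½[f(10) + f(41)] = ½[2.30259 + 3.71357] = 3.00808.
So far: 101.239.
Correction k=1: B_{2}/2! · (f^{(1)}(41) − f^{(1)}(10)) = 1/12 · (0.0243902 − 0.100000) = -0.00630081.
Partial sum through k=1: 101.232.
Correction k=2: B_{4}/4! · (f^{(3)}(41) − f^{(3)}(10)) = −1/720 · (2.90187e-05 − 0.00200000) = 2.73747e-06.
Partial sum through k=2: 101.232.
Correction k=3: B_{6}/6! · (f^{(5)}(41) − f^{(5)}(10)) = 1/30240 · (2.07153e-07 − 0.000240000) = -7.92966e-09.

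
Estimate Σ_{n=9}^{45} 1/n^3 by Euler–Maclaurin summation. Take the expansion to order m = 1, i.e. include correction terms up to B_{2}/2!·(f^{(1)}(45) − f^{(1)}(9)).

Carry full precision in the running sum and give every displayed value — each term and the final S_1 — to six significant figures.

The integral term ∫_9^45 1/x^3 dx = 0.00592593.
Boundary: ½(f(9) + f(45)) = ½(0.00137174 + 1.09739e-05) = 0.000691358.
Integral + boundary = 0.00661728.
k=1: B_{2}/(2)! × [f^{(1)}(45) − f^{(1)}(9)] = 1/12 × (-7.31596e-07 − (-0.000457247)) = 3.80430e-05.

S_1 ≈ 0.00665533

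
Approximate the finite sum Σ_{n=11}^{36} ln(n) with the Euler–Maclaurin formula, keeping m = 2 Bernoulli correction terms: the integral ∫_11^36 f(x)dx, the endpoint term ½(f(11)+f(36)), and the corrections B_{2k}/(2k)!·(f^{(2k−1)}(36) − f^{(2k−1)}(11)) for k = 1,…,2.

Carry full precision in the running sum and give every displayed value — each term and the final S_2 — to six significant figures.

The integral term ∫_11^36 ln(x) dx = 77.6298.
Endpoint term: (f(11) + f(36))/2 = (2.39790 + 3.58352)/2 = 2.99071.
So far: 80.6205.
Correction k=1: B_{2}/2! · (f^{(1)}(36) − f^{(1)}(11)) = 1/12 · (0.0277778 − 0.0909091) = -0.00526094.
Running total after k=1: 80.6153.
Correction k=2: B_{4}/4! · (f^{(3)}(36) − f^{(3)}(11)) = −1/720 · (4.28669e-05 − 0.00150263) = 2.02745e-06.

S_2 ≈ 80.6153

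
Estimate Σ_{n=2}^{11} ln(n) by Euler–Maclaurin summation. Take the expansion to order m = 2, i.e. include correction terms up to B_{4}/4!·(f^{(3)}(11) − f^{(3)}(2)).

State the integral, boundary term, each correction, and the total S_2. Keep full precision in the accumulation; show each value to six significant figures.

The integral term ∫_2^11 ln(x) dx = 15.9906.
½[f(2) + f(11)] = ½[0.693147 + 2.39790] = 1.54552.
So far: 17.5361.
Order-1 term: 1/12 · (0.0909091 − 0.500000) = -0.0340909.
After k=1: 17.5020.
Order-2 term: −1/720 · (0.00150263 − 0.250000) = 0.000345135.

S_2 ≈ 17.5023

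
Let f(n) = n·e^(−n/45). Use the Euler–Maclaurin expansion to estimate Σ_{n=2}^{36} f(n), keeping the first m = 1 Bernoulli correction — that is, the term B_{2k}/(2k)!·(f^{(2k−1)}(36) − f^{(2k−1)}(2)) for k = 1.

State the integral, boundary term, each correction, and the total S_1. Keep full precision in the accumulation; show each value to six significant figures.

Integral: ∫_2^36 x·e^(−x/45) dx = 385.254.
Endpoint term: (f(2) + f(36))/2 = (1.91306 + 16.1758)/2 = 9.04445.
Integral + boundary = 394.299.
k=1: B_{2}/(2)! × [f^{(1)}(36) − f^{(1)}(2)] = 1/12 × (0.0898658 − 0.914016) = -0.0686792.

S_1 ≈ 394.230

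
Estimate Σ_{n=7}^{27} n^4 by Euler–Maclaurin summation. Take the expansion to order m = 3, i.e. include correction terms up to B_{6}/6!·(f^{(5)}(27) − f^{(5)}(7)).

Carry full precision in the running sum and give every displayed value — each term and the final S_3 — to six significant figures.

The integral term ∫_7^27 x^4 dx = 2.86642e+06.
Boundary: ½(f(7) + f(27)) = ½(2401.00 + 531441) = 266921.
Running total after boundary: 3.13334e+06.
Order-1 term: 1/12 · (78732.0 − 1372.00) = 6446.67.
Running total after k=1: 3.13979e+06.
Order-2 term: −1/720 · (648.000 − 168.000) = -0.666667.
Running total after k=2: 3.13979e+06.
Order-3 term: 1/30240 · (0.00000 − 0.00000) = 0.00000.

S_3 ≈ 3.13979e+06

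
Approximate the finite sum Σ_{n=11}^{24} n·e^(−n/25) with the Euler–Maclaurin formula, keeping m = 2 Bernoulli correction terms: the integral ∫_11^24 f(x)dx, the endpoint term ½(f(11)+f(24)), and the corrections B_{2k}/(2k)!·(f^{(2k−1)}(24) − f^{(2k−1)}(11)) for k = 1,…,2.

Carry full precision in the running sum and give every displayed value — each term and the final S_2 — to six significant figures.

S_2 ≈ 118.697

The integral term ∫_11^24 x·e^(−x/25) dx = 110.589.
Endpoint term: (f(11) + f(24))/2 = (7.08440 + 9.18943)/2 = 8.13691.
So far: 118.726.
Correction k=1: B_{2}/2! · (f^{(1)}(24) − f^{(1)}(11)) = 1/12 · (0.0153157 − 0.360660) = -0.0287787.
Partial sum through k=1: 118.697.
Correction k=2: B_{4}/4! · (f^{(3)}(24) − f^{(3)}(11)) = −1/720 · (0.00124976 − 0.00263797) = 1.92807e-06.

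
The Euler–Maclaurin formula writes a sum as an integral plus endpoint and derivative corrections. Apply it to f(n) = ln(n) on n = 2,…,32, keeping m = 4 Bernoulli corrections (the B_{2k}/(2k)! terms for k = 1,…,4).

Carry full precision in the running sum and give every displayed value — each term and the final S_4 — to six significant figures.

S_4 ≈ 81.5580

The integral term ∫_2^32 ln(x) dx = 79.5173.
Endpoint term: (f(2) + f(32))/2 = (0.693147 + 3.46574)/2 = 2.07944.
Running total after boundary: 81.5967.
k=1: B_{2}/(2)! × [f^{(1)}(32) − f^{(1)}(2)] = 1/12 × (0.0312500 − 0.500000) = -0.0390625.
Running total after k=1: 81.5576.
k=2: B_{4}/(4)! × [f^{(3)}(32) − f^{(3)}(2)] = −1/720 × (6.10352e-05 − 0.250000) = 0.000347137.
Running total after k=2: 81.5580.
k=3: B_{6}/(6)! × [f^{(5)}(32) − f^{(5)}(2)] = 1/30240 × (7.15256e-07 − 0.750000) = -2.48016e-05.
Running total after k=3: 81.5580.
k=4: B_{8}/(8)! × [f^{(7)}(32) − f^{(7)}(2)] = −1/1209600 × (2.09548e-08 − 5.62500) = 4.65030e-06.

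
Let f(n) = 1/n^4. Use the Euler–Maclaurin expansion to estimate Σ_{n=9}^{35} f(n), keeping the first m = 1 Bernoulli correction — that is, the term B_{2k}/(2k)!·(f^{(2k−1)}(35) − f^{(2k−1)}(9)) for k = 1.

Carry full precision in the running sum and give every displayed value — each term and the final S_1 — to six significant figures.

The integral term ∫_9^35 1/x^4 dx = 0.000449473.
Boundary: ½(f(9) + f(35)) = ½(0.000152416 + 6.66389e-07) = 7.65411e-05.
So far: 0.000526014.
Order-1 term: 1/12 · (-7.61587e-08 − (-6.77404e-05)) = 5.63868e-06.

S_1 ≈ 0.000531653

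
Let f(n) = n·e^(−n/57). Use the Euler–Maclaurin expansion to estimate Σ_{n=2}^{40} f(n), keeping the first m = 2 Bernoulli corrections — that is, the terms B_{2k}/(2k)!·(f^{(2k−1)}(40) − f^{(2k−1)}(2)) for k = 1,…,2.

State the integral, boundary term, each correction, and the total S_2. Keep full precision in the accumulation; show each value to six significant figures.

The integral term ∫_2^40 x·e^(−x/57) dx = 506.239.
Endpoint term: (f(2) + f(40))/2 = (1.93104 + 19.8286)/2 = 10.8798.
So far: 517.119.
k=1: B_{2}/(2)! × [f^{(1)}(40) − f^{(1)}(2)] = 1/12 × (0.147845 − 0.931643) = -0.0653165.
Running total after k=1: 517.053.
k=2: B_{4}/(4)! × [f^{(3)}(40) − f^{(3)}(2)] = −1/720 × (0.000350654 − 0.000881097) = 7.36727e-07.

S_2 ≈ 517.053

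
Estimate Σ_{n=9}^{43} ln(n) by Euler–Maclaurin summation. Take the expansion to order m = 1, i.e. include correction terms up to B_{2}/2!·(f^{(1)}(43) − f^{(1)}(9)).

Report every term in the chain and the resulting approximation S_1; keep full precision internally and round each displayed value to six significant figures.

Integral: ∫_9^43 ln(x) dx = 107.957.
Boundary: ½(f(9) + f(43)) = ½(2.19722 + 3.76120) = 2.97921.
So far: 110.936.
k=1: B_{2}/(2)! × [f^{(1)}(43) − f^{(1)}(9)] = 1/12 × (0.0232558 − 0.111111) = -0.00732127.

S_1 ≈ 110.928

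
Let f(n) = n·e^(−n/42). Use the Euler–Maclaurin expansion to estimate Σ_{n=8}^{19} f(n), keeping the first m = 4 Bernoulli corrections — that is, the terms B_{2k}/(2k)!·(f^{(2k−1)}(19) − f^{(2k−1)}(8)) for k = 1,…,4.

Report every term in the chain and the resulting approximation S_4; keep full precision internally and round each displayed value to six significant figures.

S_4 ≈ 115.392

∫_8^19 x·e^(−x/42) dx evaluates to 106.069.
Boundary: ½(f(8) + f(19)) = ½(6.61252 + 12.0861) = 9.34932.
Integral + boundary = 115.418.
Correction k=1: B_{2}/2! · (f^{(1)}(19) − f^{(1)}(8)) = 1/12 · (0.348347 − 0.669124) = -0.0267315.
Partial sum through k=1: 115.392.
Correction k=2: B_{4}/4! · (f^{(3)}(19) − f^{(3)}(8)) = −1/720 · (0.000918691 − 0.00131647) = 5.52473e-07.
Partial sum through k=2: 115.392.
Correction k=3: B_{6}/6! · (f^{(5)}(19) − f^{(5)}(8)) = 1/30240 · (9.29652e-07 − 1.27756e-06) = -1.15050e-11.
Partial sum through k=3: 115.392.
Correction k=4: B_{8}/8! · (f^{(7)}(19) − f^{(7)}(8)) = −1/1209600 · (7.58789e-10 − 1.02541e-09) = 2.20422e-16.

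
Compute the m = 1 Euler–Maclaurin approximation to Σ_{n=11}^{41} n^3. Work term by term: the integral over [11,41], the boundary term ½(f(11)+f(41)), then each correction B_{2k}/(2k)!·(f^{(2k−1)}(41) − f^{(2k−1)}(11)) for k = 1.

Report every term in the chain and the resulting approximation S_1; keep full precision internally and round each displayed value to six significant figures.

S_1 ≈ 738296

Integral: ∫_11^41 x^3 dx = 702780.
½[f(11) + f(41)] = ½[1331.00 + 68921.0] = 35126.0.
Running total after boundary: 737906.
Correction k=1: B_{2}/2! · (f^{(1)}(41) − f^{(1)}(11)) = 1/12 · (5043.00 − 363.000) = 390.000.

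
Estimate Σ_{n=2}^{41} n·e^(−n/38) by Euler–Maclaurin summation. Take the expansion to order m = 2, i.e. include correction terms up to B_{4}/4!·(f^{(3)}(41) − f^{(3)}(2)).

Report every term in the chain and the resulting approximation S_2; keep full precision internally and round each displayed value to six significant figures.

Integral: ∫_2^41 x·e^(−x/38) dx = 421.529.
Boundary: ½(f(2) + f(41)) = ½(1.89746 + 13.9381) = 7.91777.
Running total after boundary: 429.447.
Order-1 term: 1/12 · (-0.0268384 − 0.898796) = -0.0771362.
Partial sum through k=1: 429.370.
Order-2 term: −1/720 · (0.000452263 − 0.00193646) = 2.06139e-06.

S_2 ≈ 429.370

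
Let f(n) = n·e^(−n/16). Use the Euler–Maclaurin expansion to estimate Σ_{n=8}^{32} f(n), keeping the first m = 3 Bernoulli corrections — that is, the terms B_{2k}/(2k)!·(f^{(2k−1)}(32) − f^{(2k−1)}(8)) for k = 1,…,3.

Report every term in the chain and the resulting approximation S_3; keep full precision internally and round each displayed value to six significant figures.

∫_8^32 x·e^(−x/16) dx evaluates to 128.970.
½[f(8) + f(32)] = ½[4.85225 + 4.33073] = 4.59149.
Running total after boundary: 133.562.
Order-1 term: 1/12 · (-0.135335 − 0.303265) = -0.0365501.
Running total after k=1: 133.525.
Order-2 term: −1/720 · (0.000528653 − 0.00592315) = 7.49236e-06.
Running total after k=2: 133.525.
Order-3 term: 1/30240 · (6.19516e-06 − 4.16472e-05) = -1.17235e-09.

S_3 ≈ 133.525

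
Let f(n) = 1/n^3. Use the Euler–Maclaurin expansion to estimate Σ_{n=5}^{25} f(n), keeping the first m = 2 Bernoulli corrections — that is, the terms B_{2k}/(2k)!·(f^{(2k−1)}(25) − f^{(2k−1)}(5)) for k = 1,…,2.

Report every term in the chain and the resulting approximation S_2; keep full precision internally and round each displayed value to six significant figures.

S_2 ≈ 0.0236260

Integral: ∫_5^25 1/x^3 dx = 0.0192000.
Boundary: ½(f(5) + f(25)) = ½(0.00800000 + 6.40000e-05) = 0.00403200.
Running total after boundary: 0.0232320.
k=1: B_{2}/(2)! × [f^{(1)}(25) − f^{(1)}(5)] = 1/12 × (-7.68000e-06 − (-0.00480000)) = 0.000399360.
Running total after k=1: 0.0236314.
k=2: B_{4}/(4)! × [f^{(3)}(25) − f^{(3)}(5)] = −1/720 × (-2.45760e-07 − (-0.00384000)) = -5.33299e-06.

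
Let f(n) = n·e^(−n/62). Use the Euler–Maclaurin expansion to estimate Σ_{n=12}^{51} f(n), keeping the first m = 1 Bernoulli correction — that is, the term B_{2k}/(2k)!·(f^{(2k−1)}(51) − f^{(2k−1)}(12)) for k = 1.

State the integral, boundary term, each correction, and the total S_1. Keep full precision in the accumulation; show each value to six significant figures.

S_1 ≈ 719.035

The integral term ∫_12^51 x·e^(−x/62) dx = 702.938.
½[f(12) + f(51)] = ½[9.88836 + 22.4041] = 16.1462.
Integral + boundary = 719.084.
Order-1 term: 1/12 · (0.0779397 − 0.664540) = -0.0488834.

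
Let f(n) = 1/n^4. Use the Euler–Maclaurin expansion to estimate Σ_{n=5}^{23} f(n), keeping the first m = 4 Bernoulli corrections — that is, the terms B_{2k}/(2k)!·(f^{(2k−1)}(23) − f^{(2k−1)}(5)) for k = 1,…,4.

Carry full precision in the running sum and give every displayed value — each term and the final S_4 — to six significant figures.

S_4 ≈ 0.00354564

The integral term ∫_5^23 1/x^4 dx = 0.00263927.
½[f(5) + f(23)] = ½[0.00160000 + 3.57346e-06] = 0.000801787.
So far: 0.00344106.
Order-1 term: 1/12 · (-6.21471e-07 − (-0.00128000)) = 0.000106615.
Partial sum through k=1: 0.00354767.
Order-2 term: −1/720 · (-3.52441e-08 − (-0.00153600)) = -2.13328e-06.
Partial sum through k=2: 0.00354554.
Order-3 term: 1/30240 · (-3.73094e-09 − (-0.00344064)) = 1.13778e-07.
Partial sum through k=3: 0.00354565.
Order-4 term: −1/1209600 · (-6.34754e-10 − (-0.0123863)) = -1.02400e-08.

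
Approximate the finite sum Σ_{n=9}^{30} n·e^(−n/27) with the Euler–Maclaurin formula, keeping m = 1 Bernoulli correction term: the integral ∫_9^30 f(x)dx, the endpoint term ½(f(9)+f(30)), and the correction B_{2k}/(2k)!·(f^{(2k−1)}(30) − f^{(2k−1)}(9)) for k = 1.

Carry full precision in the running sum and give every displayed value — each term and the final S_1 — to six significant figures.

∫_9^30 x·e^(−x/27) dx evaluates to 189.840.
½[f(9) + f(30)] = ½[6.44878 + 9.87579] = 8.16229.
Running total after boundary: 198.003.
Order-1 term: 1/12 · (-0.0365770 − 0.477688) = -0.0428554.

S_1 ≈ 197.960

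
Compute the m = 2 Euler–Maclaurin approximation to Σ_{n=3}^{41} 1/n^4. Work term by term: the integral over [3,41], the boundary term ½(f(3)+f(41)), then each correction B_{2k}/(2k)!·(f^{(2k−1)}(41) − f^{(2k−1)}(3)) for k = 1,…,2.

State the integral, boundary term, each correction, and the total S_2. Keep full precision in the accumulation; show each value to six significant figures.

S_2 ≈ 0.0198094

∫_3^41 1/x^4 dx evaluates to 0.0123408.
½[f(3) + f(41)] = ½[0.0123457 + 3.53887e-07] = 0.00617302.
So far: 0.0185139.
k=1: B_{2}/(2)! × [f^{(1)}(41) − f^{(1)}(3)] = 1/12 × (-3.45256e-08 − (-0.0164609)) = 0.00137174.
After k=1: 0.0198856.
k=2: B_{4}/(4)! × [f^{(3)}(41) − f^{(3)}(3)] = −1/720 × (-6.16161e-10 − (-0.0548697)) = -7.62079e-05.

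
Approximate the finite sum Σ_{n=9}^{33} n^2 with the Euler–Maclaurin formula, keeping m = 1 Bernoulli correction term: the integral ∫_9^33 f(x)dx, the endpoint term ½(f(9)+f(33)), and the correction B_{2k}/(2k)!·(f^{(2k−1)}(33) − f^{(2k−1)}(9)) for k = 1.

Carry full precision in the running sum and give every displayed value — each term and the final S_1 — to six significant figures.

The integral term ∫_9^33 x^2 dx = 11736.0.
Boundary: ½(f(9) + f(33)) = ½(81.0000 + 1089.00) = 585.000.
Integral + boundary = 12321.0.
Order-1 term: 1/12 · (66.0000 − 18.0000) = 4.00000.

S_1 ≈ 12325.0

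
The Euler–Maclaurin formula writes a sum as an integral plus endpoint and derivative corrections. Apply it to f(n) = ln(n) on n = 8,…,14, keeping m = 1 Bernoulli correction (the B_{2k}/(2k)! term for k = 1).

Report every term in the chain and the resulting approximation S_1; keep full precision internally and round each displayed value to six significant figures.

The integral term ∫_8^14 ln(x) dx = 14.3113.
Endpoint term: (f(8) + f(14))/2 = (2.07944 + 2.63906)/2 = 2.35925.
Running total after boundary: 16.6705.
Correction k=1: B_{2}/2! · (f^{(1)}(14) − f^{(1)}(8)) = 1/12 · (0.0714286 − 0.125000) = -0.00446429.

S_1 ≈ 16.6661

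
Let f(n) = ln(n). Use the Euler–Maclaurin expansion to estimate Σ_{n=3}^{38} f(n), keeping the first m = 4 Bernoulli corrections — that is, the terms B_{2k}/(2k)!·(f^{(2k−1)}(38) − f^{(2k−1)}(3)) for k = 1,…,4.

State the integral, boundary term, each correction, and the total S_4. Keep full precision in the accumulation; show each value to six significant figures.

The integral term ∫_3^38 ln(x) dx = 99.9324.
Boundary: ½(f(3) + f(38)) = ½(1.09861 + 3.63759) = 2.36810.
Running total after boundary: 102.301.
k=1: B_{2}/(2)! × [f^{(1)}(38) − f^{(1)}(3)] = 1/12 × (0.0263158 − 0.333333) = -0.0255848.
Running total after k=1: 102.275.
k=2: B_{4}/(4)! × [f^{(3)}(38) − f^{(3)}(3)] = −1/720 × (3.64485e-05 − 0.0740741) = 0.000102830.
Running total after k=2: 102.275.
k=3: B_{6}/(6)! × [f^{(5)}(38) − f^{(5)}(3)] = 1/30240 × (3.02896e-07 − 0.0987654) = -3.26604e-06.
Running total after k=3: 102.275.
k=4: B_{8}/(8)! × [f^{(7)}(38) − f^{(7)}(3)] = −1/1209600 × (6.29285e-09 − 0.329218) = 2.72171e-07.

S_4 ≈ 102.275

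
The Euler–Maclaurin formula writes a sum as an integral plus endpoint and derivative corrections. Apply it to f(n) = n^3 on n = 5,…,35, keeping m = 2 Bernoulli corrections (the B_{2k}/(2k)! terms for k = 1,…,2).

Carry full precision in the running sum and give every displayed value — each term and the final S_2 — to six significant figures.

∫_5^35 x^3 dx evaluates to 375000.
½[f(5) + f(35)] = ½[125.000 + 42875.0] = 21500.0.
Running total after boundary: 396500.
Correction k=1: B_{2}/2! · (f^{(1)}(35) − f^{(1)}(5)) = 1/12 · (3675.00 − 75.0000) = 300.000.
After k=1: 396800.
Correction k=2: B_{4}/4! · (f^{(3)}(35) − f^{(3)}(5)) = −1/720 · (6.00000 − 6.00000) = 0.00000.

S_2 ≈ 396800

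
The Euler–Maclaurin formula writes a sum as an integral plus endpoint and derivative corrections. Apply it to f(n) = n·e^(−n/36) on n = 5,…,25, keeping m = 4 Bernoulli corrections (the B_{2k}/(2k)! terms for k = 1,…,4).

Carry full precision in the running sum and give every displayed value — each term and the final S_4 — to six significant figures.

∫_5^25 x·e^(−x/36) dx evaluates to 188.023.
Boundary: ½(f(5) + f(25)) = ½(4.35162 + 12.4838) = 8.41771.
Integral + boundary = 196.440.
Order-1 term: 1/12 · (0.152580 − 0.749446) = -0.0497389.
Running total after k=1: 196.391.
Order-2 term: −1/720 · (0.000888336 − 0.00192137) = 1.43477e-06.
Running total after k=2: 196.391.
Order-3 term: 1/30240 · (1.28005e-06 − 2.51888e-06) = -4.09666e-11.
Running total after k=3: 196.391.
Order-4 term: −1/1209600 · (1.44649e-09 − 2.74322e-09) = 1.07203e-15.

S_4 ≈ 196.391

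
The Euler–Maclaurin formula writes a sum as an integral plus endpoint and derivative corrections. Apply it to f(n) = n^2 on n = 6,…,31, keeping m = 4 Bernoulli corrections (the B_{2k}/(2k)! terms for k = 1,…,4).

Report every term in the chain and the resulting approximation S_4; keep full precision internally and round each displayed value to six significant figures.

S_4 ≈ 10361.0

The integral term ∫_6^31 x^2 dx = 9858.33.
Boundary: ½(f(6) + f(31)) = ½(36.0000 + 961.000) = 498.500.
Running total after boundary: 10356.8.
Correction k=1: B_{2}/2! · (f^{(1)}(31) − f^{(1)}(6)) = 1/12 · (62.0000 − 12.0000) = 4.16667.
Partial sum through k=1: 10361.0.
Correction k=2: B_{4}/4! · (f^{(3)}(31) − f^{(3)}(6)) = −1/720 · (0.00000 − 0.00000) = 0.00000.
Partial sum through k=2: 10361.0.
Correction k=3: B_{6}/6! · (f^{(5)}(31) − f^{(5)}(6)) = 1/30240 · (0.00000 − 0.00000) = 0.00000.
Partial sum through k=3: 10361.0.
Correction k=4: B_{8}/8! · (f^{(7)}(31) − f^{(7)}(6)) = −1/1209600 · (0.00000 − 0.00000) = 0.00000.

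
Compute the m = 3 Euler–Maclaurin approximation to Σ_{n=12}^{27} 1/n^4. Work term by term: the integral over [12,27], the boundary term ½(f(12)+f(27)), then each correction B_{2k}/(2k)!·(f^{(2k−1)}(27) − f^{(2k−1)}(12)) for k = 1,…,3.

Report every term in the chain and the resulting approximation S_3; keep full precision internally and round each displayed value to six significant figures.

S_3 ≈ 0.000202331

Integral: ∫_12^27 1/x^4 dx = 0.000175966.
½[f(12) + f(27)] = ½[4.82253e-05 + 1.88168e-06] = 2.50535e-05.
Running total after boundary: 0.000201020.
Order-1 term: 1/12 · (-2.78767e-07 − (-1.60751e-05)) = 1.31636e-06.
Running total after k=1: 0.000202336.
Order-2 term: −1/720 · (-1.14719e-08 − (-3.34898e-06)) = -4.63543e-09.
Running total after k=2: 0.000202331.
Order-3 term: 1/30240 · (-8.81242e-10 − (-1.30238e-06)) = 4.30390e-11.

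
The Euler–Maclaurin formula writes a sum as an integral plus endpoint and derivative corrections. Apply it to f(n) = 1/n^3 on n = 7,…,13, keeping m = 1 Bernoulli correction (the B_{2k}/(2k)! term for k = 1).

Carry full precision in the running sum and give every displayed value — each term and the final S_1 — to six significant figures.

∫_7^13 1/x^3 dx evaluates to 0.00724550.
Boundary: ½(f(7) + f(13)) = ½(0.00291545 + 0.000455166) = 0.00168531.
So far: 0.00893081.
k=1: B_{2}/(2)! × [f^{(1)}(13) − f^{(1)}(7)] = 1/12 × (-0.000105038 − (-0.00124948)) = 9.53701e-05.

S_1 ≈ 0.00902618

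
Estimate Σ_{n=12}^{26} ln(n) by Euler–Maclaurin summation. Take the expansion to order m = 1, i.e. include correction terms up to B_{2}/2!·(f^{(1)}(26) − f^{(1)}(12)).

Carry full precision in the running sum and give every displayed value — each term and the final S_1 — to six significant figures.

S_1 ≈ 43.7594

The integral term ∫_12^26 ln(x) dx = 40.8916.
Endpoint term: (f(12) + f(26))/2 = (2.48491 + 3.25810)/2 = 2.87150.
So far: 43.7631.
Correction k=1: B_{2}/2! · (f^{(1)}(26) − f^{(1)}(12)) = 1/12 · (0.0384615 − 0.0833333) = -0.00373932.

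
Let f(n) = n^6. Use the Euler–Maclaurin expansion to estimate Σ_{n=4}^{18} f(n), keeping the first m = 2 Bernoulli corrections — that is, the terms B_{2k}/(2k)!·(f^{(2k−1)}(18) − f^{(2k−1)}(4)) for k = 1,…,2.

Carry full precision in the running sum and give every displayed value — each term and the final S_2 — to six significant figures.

S_2 ≈ 1.05409e+08

Integral: ∫_4^18 x^6 dx = 8.74577e+07.
Endpoint term: (f(4) + f(18))/2 = (4096.00 + 3.40122e+07)/2 = 1.70082e+07.
Running total after boundary: 1.04466e+08.
Order-1 term: 1/12 · (1.13374e+07 − 6144.00) = 944272.
After k=1: 1.05410e+08.
Order-2 term: −1/720 · (699840 − 7680.00) = -961.333.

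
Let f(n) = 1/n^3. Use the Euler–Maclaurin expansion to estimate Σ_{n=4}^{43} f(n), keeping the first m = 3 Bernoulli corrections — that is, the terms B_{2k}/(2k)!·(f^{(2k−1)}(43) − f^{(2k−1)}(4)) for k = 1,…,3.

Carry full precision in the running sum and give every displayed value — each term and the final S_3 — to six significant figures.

S_3 ≈ 0.0397558

∫_4^43 1/x^3 dx evaluates to 0.0309796.
½[f(4) + f(43)] = ½[0.0156250 + 1.25775e-05] = 0.00781879.
So far: 0.0387984.
Order-1 term: 1/12 · (-8.77501e-07 − (-0.0117188)) = 0.000976489.
After k=1: 0.0397749.
Order-2 term: −1/720 · (-9.49162e-09 − (-0.0146484)) = -2.03450e-05.
After k=2: 0.0397545.
Order-3 term: 1/30240 · (-2.15602e-10 − (-0.0384521)) = 1.27157e-06.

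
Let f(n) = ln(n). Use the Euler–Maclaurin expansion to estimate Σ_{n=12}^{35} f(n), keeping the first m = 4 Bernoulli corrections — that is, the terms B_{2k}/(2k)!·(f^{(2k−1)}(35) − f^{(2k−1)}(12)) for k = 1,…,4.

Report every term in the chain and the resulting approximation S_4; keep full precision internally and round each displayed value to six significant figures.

S_4 ≈ 74.6339

Integral: ∫_12^35 ln(x) dx = 71.6183.
½[f(12) + f(35)] = ½[2.48491 + 3.55535] = 3.02013.
Integral + boundary = 74.6384.
Order-1 term: 1/12 · (0.0285714 − 0.0833333) = -0.00456349.
After k=1: 74.6339.
Order-2 term: −1/720 · (4.66472e-05 − 0.00115741) = 1.54272e-06.
After k=2: 74.6339.
Order-3 term: 1/30240 · (4.56952e-07 − 9.64506e-05) = -3.17439e-09.
After k=3: 74.6339.
Order-4 term: −1/1209600 · (1.11907e-08 − 2.00939e-05) = 1.66028e-11.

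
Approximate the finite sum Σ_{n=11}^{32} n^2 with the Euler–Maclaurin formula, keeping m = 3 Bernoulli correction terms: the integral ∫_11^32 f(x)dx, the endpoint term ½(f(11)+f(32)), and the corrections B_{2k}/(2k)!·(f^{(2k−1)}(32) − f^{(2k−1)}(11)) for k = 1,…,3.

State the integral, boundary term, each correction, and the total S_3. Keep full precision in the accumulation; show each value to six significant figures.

∫_11^32 x^2 dx evaluates to 10479.0.
Endpoint term: (f(11) + f(32))/2 = (121.000 + 1024.00)/2 = 572.500.
So far: 11051.5.
k=1: B_{2}/(2)! × [f^{(1)}(32) − f^{(1)}(11)] = 1/12 × (64.0000 − 22.0000) = 3.50000.
Running total after k=1: 11055.0.
k=2: B_{4}/(4)! × [f^{(3)}(32) − f^{(3)}(11)] = −1/720 × (0.00000 − 0.00000) = 0.00000.
Running total after k=2: 11055.0.
k=3: B_{6}/(6)! × [f^{(5)}(32) − f^{(5)}(11)] = 1/30240 × (0.00000 − 0.00000) = 0.00000.

S_3 ≈ 11055.0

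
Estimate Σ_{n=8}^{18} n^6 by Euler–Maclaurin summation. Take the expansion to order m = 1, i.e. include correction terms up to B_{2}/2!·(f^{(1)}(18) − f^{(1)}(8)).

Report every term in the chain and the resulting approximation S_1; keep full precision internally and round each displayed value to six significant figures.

∫_8^18 x^6 dx evaluates to 8.71604e+07.
½[f(8) + f(18)] = ½[262144 + 3.40122e+07] = 1.71372e+07.
Running total after boundary: 1.04298e+08.
Correction k=1: B_{2}/2! · (f^{(1)}(18) − f^{(1)}(8)) = 1/12 · (1.13374e+07 − 196608) = 928400.

S_1 ≈ 1.05226e+08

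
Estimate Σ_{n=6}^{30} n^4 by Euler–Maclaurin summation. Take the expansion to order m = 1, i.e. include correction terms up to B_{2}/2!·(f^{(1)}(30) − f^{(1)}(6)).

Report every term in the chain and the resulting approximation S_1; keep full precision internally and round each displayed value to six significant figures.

S_1 ≈ 5.27302e+06

∫_6^30 x^4 dx evaluates to 4.85844e+06.
Endpoint term: (f(6) + f(30))/2 = (1296.00 + 810000)/2 = 405648.
Running total after boundary: 5.26409e+06.
Order-1 term: 1/12 · (108000 − 864.000) = 8928.00.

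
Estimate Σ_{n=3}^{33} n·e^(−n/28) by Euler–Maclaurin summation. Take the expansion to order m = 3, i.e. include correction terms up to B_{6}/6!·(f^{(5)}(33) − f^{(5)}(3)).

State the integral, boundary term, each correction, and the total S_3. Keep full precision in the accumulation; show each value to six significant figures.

The integral term ∫_3^33 x·e^(−x/28) dx = 254.226.
Endpoint term: (f(3) + f(33))/2 = (2.69519 + 10.1547)/2 = 6.42494.
So far: 260.651.
Order-1 term: 1/12 · (-0.0549496 − 0.802140) = -0.0714242.
Partial sum through k=1: 260.580.
Order-2 term: −1/720 · (0.000714906 − 0.00331497) = 3.61120e-06.
Partial sum through k=2: 260.580.
Order-3 term: 1/30240 · (1.91314e-06 − 7.15153e-06) = -1.73227e-10.

S_3 ≈ 260.580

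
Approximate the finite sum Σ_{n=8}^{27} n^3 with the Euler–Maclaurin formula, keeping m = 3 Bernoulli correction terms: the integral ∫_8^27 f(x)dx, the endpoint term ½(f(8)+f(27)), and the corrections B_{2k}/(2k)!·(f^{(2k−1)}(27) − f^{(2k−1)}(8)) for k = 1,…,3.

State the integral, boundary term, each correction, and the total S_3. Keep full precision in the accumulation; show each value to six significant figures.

S_3 ≈ 142100

Integral: ∫_8^27 x^3 dx = 131836.
½[f(8) + f(27)] = ½[512.000 + 19683.0] = 10097.5.
So far: 141934.
Order-1 term: 1/12 · (2187.00 − 192.000) = 166.250.
Running total after k=1: 142100.
Order-2 term: −1/720 · (6.00000 − 6.00000) = 0.00000.
Running total after k=2: 142100.
Order-3 term: 1/30240 · (0.00000 − 0.00000) = 0.00000.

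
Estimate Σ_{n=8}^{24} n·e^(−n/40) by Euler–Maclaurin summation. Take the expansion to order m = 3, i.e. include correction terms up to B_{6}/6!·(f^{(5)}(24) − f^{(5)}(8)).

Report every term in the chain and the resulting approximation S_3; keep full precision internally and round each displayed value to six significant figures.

∫_8^24 x·e^(−x/40) dx evaluates to 167.005.
Endpoint term: (f(8) + f(24))/2 = (6.54985 + 13.1715)/2 = 9.86066.
Integral + boundary = 176.866.
k=1: B_{2}/(2)! × [f^{(1)}(24) − f^{(1)}(8)] = 1/12 × (0.219525 − 0.654985) = -0.0362883.
Running total after k=1: 176.830.
k=2: B_{4}/(4)! × [f^{(3)}(24) − f^{(3)}(8)] = −1/720 × (0.000823217 − 0.00143278) = 8.46613e-07.
Running total after k=2: 176.830.
k=3: B_{6}/(6)! × [f^{(5)}(24) − f^{(5)}(8)] = 1/30240 × (9.43270e-07 − 1.53512e-06) = -1.95718e-11.

S_3 ≈ 176.830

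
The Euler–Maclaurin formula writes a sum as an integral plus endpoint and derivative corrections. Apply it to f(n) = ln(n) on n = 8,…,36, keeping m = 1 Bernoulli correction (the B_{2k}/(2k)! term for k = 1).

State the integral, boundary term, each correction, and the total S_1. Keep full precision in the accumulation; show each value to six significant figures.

The integral term ∫_8^36 ln(x) dx = 84.3711.
Endpoint term: (f(8) + f(36))/2 = (2.07944 + 3.58352)/2 = 2.83148.
So far: 87.2026.
Correction k=1: B_{2}/2! · (f^{(1)}(36) − f^{(1)}(8)) = 1/12 · (0.0277778 − 0.125000) = -0.00810185.

S_1 ≈ 87.1945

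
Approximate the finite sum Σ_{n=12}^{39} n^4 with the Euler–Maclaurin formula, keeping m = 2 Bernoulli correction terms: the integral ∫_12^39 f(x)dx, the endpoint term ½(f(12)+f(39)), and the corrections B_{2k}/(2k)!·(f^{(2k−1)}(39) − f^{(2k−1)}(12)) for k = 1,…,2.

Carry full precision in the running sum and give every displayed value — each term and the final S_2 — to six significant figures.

S_2 ≈ 1.91814e+07

The integral term ∫_12^39 x^4 dx = 1.79951e+07.
Endpoint term: (f(12) + f(39))/2 = (20736.0 + 2.31344e+06)/2 = 1.16709e+06.
So far: 1.91622e+07.
Order-1 term: 1/12 · (237276 − 6912.00) = 19197.0.
Running total after k=1: 1.91814e+07.
Order-2 term: −1/720 · (936.000 − 288.000) = -0.900000.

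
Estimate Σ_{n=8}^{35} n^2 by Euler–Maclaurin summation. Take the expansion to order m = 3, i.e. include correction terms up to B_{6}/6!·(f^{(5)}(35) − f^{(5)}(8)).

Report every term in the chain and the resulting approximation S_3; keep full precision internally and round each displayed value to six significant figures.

The integral term ∫_8^35 x^2 dx = 14121.0.
½[f(8) + f(35)] = ½[64.0000 + 1225.00] = 644.500.
So far: 14765.5.
k=1: B_{2}/(2)! × [f^{(1)}(35) − f^{(1)}(8)] = 1/12 × (70.0000 − 16.0000) = 4.50000.
Running total after k=1: 14770.0.
k=2: B_{4}/(4)! × [f^{(3)}(35) − f^{(3)}(8)] = −1/720 × (0.00000 − 0.00000) = 0.00000.
Running total after k=2: 14770.0.
k=3: B_{6}/(6)! × [f^{(5)}(35) − f^{(5)}(8)] = 1/30240 × (0.00000 − 0.00000) = 0.00000.

S_3 ≈ 14770.0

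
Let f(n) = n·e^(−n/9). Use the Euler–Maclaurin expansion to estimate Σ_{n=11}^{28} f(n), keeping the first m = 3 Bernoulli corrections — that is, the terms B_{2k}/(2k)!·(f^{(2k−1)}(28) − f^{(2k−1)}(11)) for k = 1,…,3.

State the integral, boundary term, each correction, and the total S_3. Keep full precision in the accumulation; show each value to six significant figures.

The integral term ∫_11^28 x·e^(−x/9) dx = 38.1878.
Boundary: ½(f(11) + f(28)) = ½(3.24032 + 1.24744) = 2.24388.
Running total after boundary: 40.4317.
Order-1 term: 1/12 · (-0.0940530 − (-0.0654611)) = -0.00238266.
After k=1: 40.4293.
Order-2 term: −1/720 · (-6.11131e-05 − 0.00646529) = 9.06445e-06.
After k=2: 40.4294.
Order-3 term: 1/30240 · (1.28262e-05 − 0.000169614) = -5.18479e-09.

S_3 ≈ 40.4294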